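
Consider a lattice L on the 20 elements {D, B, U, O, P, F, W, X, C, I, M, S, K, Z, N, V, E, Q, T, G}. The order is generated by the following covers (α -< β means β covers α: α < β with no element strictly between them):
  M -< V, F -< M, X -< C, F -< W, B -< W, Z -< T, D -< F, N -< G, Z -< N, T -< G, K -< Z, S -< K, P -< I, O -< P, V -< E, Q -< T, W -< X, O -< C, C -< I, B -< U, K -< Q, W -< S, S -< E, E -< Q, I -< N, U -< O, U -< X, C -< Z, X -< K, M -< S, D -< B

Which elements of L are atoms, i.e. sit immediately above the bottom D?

B, F

The atoms are exactly the elements that cover D: B, F.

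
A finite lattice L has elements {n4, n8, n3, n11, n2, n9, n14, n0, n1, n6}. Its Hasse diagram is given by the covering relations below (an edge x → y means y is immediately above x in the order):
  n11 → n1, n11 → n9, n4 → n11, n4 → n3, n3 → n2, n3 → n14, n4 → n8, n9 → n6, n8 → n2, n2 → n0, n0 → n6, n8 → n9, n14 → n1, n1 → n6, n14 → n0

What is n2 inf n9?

Common lower bounds of {n2, n9}: n4, n8.
The greatest among these is n8.

n8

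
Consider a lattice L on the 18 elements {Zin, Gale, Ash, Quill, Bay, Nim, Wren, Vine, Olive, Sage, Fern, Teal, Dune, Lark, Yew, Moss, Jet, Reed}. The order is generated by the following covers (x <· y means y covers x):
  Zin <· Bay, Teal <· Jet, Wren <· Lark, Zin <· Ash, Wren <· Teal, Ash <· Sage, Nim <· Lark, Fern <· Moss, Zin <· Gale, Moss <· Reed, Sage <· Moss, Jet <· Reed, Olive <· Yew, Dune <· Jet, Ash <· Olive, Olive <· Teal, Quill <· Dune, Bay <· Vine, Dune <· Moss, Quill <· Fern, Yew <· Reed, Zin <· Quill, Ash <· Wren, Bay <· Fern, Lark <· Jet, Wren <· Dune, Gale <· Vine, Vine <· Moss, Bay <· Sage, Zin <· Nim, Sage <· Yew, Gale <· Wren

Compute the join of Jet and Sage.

Reed

Common upper bounds of {Jet, Sage}: Reed.
The least among these is Reed.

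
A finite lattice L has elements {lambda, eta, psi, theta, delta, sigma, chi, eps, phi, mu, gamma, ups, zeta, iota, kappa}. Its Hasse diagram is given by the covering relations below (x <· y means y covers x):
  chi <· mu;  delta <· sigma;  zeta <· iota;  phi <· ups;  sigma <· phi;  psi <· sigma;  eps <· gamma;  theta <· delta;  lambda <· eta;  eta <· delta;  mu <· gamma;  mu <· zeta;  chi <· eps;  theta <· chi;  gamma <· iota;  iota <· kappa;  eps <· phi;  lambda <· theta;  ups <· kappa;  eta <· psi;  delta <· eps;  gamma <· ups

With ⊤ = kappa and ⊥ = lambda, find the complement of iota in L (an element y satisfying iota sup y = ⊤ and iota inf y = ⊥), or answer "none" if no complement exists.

For every candidate y, either iota ∨ y ≠ kappa or iota ∧ y ≠ lambda; no complement exists.

none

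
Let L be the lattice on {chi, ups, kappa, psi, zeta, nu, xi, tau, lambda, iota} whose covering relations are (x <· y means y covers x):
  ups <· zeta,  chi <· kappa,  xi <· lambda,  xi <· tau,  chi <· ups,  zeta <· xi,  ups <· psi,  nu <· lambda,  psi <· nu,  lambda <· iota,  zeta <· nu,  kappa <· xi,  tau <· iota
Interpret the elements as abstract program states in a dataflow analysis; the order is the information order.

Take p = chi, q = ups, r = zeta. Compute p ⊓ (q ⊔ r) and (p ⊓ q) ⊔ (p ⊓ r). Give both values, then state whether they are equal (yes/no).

q ⊔ r = zeta, so p ⊓ (q ⊔ r) = chi ⊓ zeta = chi.
p ⊓ q = chi and p ⊓ r = chi, so (p ⊓ q) ⊔ (p ⊓ r) = chi ⊔ chi = chi.
Equal: yes.

chi; chi; yes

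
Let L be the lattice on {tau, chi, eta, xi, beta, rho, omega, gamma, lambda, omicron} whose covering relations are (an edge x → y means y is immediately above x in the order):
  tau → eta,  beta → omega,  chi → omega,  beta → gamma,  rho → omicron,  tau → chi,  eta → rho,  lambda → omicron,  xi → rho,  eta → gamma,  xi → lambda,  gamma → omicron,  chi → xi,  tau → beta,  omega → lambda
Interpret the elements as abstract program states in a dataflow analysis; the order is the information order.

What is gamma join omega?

Common upper bounds of {gamma, omega}: omicron.
The least among these is omicron.

omicron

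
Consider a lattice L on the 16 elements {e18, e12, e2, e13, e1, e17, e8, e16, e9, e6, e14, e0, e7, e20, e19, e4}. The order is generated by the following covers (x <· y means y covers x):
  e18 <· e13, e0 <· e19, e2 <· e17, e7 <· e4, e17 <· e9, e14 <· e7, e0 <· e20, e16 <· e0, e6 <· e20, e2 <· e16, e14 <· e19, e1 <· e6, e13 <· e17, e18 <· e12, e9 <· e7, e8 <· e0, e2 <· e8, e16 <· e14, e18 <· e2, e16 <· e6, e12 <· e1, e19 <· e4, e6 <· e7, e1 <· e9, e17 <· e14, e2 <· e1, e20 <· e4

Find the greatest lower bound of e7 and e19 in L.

Common lower bounds of {e7, e19}: e13, e14, e16, e17, e18, e2.
The greatest among these is e14.

e14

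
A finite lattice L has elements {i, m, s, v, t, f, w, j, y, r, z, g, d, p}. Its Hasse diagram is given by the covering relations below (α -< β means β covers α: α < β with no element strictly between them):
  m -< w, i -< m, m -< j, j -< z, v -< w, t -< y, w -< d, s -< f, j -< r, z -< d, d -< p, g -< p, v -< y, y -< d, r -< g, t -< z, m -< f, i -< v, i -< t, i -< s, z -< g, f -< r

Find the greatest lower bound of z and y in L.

t

Common lower bounds of {z, y}: i, t.
The greatest among these is t.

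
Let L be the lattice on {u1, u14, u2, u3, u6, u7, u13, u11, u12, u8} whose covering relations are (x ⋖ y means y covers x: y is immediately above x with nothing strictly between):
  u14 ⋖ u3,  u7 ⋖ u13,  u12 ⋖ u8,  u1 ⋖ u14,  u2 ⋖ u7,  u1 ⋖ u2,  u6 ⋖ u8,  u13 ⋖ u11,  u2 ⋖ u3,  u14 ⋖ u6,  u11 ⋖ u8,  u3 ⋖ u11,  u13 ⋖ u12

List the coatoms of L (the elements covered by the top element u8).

u11, u12, u6

The coatoms are exactly the elements covered by u8: u11, u12, u6.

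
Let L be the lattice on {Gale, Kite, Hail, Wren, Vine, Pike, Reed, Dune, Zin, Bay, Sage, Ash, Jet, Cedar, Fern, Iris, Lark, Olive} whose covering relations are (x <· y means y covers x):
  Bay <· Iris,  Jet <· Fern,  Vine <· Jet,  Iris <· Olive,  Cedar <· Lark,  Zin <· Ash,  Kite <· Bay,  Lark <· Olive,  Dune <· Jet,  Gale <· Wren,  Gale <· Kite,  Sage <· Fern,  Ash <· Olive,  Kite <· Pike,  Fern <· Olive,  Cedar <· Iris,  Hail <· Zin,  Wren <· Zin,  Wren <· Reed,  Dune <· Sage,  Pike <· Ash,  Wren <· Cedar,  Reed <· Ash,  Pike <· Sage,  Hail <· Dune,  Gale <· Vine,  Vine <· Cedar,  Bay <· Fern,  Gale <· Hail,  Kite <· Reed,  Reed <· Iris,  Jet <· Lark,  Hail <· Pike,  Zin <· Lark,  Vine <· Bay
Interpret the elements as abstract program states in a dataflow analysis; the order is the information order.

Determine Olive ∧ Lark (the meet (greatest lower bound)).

Lark

Common lower bounds of {Olive, Lark}: Cedar, Dune, Gale, Hail, Jet, Lark, Vine, Wren, Zin.
The greatest among these is Lark.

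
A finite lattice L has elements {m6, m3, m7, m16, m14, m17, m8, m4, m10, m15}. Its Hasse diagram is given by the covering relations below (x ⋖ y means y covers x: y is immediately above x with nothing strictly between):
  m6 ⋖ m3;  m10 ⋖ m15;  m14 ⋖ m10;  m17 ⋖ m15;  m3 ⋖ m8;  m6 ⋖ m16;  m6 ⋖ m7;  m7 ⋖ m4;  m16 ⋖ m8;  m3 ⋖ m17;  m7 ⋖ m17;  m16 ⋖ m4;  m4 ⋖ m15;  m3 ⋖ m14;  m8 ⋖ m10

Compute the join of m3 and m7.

Common upper bounds of {m3, m7}: m15, m17.
The least among these is m17.

m17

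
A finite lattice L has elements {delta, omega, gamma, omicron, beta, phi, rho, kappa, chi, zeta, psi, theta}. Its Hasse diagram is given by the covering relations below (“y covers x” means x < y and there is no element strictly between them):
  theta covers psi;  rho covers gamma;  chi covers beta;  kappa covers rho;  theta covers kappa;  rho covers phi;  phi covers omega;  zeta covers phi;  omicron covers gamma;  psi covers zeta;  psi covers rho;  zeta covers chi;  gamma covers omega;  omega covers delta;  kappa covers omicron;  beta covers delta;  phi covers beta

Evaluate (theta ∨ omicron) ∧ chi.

theta ∨ omicron = theta
theta ∧ chi = chi

chi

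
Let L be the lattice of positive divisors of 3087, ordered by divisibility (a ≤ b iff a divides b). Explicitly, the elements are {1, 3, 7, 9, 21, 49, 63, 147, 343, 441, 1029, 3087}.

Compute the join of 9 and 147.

Common upper bounds of {9, 147}: 3087, 441.
The least among these is 441.

441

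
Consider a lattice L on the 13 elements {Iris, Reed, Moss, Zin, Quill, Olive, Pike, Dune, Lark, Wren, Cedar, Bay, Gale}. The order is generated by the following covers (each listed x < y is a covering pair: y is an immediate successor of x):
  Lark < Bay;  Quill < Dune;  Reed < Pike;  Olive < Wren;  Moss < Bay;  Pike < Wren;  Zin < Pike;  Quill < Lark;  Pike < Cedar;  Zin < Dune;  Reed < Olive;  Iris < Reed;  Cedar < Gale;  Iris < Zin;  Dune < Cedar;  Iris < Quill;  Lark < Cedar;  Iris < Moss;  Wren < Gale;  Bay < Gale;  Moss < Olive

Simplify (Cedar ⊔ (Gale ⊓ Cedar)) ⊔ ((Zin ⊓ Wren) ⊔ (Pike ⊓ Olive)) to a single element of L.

Cedar

Gale ∧ Cedar = Cedar
Cedar ∨ Cedar = Cedar
Zin ∧ Wren = Zin
Pike ∧ Olive = Reed
Zin ∨ Reed = Pike
Cedar ∨ Pike = Cedar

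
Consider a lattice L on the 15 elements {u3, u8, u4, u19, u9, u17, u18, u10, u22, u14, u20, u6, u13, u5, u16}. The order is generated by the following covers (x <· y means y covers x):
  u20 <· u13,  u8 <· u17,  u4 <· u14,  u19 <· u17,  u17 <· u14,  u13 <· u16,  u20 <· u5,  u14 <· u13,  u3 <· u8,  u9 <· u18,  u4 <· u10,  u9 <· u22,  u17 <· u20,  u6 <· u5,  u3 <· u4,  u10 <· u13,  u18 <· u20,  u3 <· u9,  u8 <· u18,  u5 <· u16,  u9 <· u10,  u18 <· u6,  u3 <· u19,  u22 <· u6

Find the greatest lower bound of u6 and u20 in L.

u18

Common lower bounds of {u6, u20}: u18, u3, u8, u9.
The greatest among these is u18.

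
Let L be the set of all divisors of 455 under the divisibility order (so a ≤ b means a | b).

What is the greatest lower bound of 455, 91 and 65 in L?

13

In the divisibility order, the meet is the greatest common divisor: gcd(455, 91, 65) = 13.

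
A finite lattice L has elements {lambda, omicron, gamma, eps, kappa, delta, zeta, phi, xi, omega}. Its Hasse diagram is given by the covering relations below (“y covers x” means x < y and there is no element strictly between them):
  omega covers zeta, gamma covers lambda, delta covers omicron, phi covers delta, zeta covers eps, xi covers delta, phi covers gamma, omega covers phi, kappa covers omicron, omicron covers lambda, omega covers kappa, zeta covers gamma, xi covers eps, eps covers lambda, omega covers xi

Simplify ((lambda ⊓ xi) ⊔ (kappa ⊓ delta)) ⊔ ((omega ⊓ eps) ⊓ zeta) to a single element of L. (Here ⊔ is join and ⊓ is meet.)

lambda ∧ xi = lambda
kappa ∧ delta = omicron
lambda ∨ omicron = omicron
omega ∧ eps = eps
eps ∧ zeta = eps
omicron ∨ eps = xi

xi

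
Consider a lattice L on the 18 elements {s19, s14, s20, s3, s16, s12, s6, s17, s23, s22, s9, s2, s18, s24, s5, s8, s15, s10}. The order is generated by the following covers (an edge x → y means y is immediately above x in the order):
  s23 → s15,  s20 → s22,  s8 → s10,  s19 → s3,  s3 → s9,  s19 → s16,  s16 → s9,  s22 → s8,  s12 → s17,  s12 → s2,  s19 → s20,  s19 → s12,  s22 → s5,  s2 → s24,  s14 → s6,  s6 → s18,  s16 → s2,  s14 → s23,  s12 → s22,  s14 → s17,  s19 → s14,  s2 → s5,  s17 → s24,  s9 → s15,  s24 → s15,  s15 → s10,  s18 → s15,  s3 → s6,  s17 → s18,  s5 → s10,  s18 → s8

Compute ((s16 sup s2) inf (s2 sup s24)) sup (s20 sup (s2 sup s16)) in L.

s16 ∨ s2 = s2
s2 ∨ s24 = s24
s2 ∧ s24 = s2
s2 ∨ s16 = s2
s20 ∨ s2 = s5
s2 ∨ s5 = s5

s5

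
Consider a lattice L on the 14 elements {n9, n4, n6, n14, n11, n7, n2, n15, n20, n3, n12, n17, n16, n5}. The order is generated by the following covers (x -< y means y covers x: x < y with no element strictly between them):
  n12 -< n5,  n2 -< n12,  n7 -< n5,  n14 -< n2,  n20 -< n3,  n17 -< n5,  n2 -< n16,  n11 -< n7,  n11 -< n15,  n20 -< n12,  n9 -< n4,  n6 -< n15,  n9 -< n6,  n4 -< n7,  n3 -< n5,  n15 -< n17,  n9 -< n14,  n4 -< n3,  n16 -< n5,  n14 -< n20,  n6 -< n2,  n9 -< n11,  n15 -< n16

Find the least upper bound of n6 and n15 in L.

n15

Common upper bounds of {n6, n15}: n15, n16, n17, n5.
The least among these is n15.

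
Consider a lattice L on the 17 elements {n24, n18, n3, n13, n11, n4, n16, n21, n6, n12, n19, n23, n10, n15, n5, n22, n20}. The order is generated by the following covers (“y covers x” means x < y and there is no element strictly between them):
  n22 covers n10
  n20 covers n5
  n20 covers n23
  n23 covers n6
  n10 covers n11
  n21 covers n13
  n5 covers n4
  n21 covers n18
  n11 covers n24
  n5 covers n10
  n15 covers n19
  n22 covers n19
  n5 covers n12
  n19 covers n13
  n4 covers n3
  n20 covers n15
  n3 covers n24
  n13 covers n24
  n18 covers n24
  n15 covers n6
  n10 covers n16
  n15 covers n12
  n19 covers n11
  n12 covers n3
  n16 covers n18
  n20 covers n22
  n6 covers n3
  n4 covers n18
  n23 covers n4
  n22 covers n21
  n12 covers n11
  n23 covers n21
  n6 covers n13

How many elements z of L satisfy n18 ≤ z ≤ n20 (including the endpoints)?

The interval [n18, n20] = {n10, n16, n18, n20, n21, n22, n23, n4, n5}, which has 9 elements.

9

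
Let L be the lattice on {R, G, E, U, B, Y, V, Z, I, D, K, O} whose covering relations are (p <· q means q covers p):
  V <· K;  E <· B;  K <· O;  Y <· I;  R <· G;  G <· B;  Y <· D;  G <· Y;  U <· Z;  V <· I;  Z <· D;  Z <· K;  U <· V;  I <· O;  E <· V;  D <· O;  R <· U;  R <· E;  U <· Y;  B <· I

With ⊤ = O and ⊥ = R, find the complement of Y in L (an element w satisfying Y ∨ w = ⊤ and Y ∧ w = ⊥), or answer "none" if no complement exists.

For every candidate w, either Y ∨ w ≠ O or Y ∧ w ≠ R; no complement exists.

none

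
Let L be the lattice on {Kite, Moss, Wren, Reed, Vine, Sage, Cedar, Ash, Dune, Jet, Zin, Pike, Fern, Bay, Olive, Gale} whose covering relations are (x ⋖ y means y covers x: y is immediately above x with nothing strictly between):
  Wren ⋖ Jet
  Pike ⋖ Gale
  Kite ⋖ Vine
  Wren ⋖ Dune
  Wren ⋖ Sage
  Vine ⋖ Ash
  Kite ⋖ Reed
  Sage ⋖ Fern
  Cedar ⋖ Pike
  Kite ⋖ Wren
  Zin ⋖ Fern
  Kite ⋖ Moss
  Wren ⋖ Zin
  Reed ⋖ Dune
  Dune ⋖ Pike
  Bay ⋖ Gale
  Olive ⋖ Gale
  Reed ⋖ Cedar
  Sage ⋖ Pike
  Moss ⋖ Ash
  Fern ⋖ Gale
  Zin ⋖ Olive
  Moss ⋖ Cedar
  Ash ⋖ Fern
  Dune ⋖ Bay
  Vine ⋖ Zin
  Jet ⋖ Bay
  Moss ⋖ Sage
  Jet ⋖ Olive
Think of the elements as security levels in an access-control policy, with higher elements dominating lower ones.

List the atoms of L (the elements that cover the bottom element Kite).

The atoms are exactly the elements that cover Kite: Moss, Reed, Vine, Wren.

Moss, Reed, Vine, Wren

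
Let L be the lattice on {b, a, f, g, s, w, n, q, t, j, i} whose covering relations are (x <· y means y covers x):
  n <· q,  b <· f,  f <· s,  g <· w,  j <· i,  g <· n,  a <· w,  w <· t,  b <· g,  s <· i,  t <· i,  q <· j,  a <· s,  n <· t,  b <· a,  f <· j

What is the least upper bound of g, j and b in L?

j

Common upper bounds of {g, j, b}: i, j.
The least among these is j.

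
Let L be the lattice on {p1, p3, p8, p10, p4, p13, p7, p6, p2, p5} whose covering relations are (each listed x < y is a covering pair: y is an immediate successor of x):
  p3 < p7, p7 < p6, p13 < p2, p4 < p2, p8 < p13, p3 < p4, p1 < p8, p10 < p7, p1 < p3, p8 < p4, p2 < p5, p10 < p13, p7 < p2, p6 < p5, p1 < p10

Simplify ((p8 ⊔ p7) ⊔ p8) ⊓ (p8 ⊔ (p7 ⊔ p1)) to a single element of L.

p2

p8 ∨ p7 = p2
p2 ∨ p8 = p2
p7 ∨ p1 = p7
p8 ∨ p7 = p2
p2 ∧ p2 = p2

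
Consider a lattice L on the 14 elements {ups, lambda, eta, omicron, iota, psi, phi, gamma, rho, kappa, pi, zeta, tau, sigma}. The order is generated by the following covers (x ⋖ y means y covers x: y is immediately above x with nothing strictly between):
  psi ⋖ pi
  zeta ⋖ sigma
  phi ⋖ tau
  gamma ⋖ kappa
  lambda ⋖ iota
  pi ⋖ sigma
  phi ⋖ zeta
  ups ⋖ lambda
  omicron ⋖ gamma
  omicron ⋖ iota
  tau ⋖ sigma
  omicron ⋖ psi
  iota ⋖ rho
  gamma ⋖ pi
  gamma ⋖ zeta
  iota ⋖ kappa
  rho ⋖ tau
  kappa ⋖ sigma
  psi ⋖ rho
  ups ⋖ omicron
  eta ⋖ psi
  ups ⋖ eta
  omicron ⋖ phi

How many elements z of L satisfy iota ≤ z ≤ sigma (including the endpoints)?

5

The interval [iota, sigma] = {iota, kappa, rho, sigma, tau}, which has 5 elements.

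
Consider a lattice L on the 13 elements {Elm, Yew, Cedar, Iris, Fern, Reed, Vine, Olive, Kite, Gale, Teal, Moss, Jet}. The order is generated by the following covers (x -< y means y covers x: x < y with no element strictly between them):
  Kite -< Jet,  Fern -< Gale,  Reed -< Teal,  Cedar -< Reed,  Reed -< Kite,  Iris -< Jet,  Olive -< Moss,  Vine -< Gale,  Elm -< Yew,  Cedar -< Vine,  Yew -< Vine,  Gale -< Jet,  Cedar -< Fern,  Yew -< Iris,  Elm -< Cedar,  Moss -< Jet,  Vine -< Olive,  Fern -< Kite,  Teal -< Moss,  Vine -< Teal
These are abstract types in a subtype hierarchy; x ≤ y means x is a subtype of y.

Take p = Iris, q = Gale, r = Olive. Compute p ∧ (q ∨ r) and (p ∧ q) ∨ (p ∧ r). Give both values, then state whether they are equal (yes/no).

q ∨ r = Jet, so p ∧ (q ∨ r) = Iris ∧ Jet = Iris.
p ∧ q = Yew and p ∧ r = Yew, so (p ∧ q) ∨ (p ∧ r) = Yew ∨ Yew = Yew.
Equal: no.

Iris; Yew; no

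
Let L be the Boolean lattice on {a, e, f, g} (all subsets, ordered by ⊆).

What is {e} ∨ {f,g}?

Common upper bounds of {{e}, {f,g}}: {a,e,f,g}, {e,f,g}.
The least among these is {e,f,g}.

{e,f,g}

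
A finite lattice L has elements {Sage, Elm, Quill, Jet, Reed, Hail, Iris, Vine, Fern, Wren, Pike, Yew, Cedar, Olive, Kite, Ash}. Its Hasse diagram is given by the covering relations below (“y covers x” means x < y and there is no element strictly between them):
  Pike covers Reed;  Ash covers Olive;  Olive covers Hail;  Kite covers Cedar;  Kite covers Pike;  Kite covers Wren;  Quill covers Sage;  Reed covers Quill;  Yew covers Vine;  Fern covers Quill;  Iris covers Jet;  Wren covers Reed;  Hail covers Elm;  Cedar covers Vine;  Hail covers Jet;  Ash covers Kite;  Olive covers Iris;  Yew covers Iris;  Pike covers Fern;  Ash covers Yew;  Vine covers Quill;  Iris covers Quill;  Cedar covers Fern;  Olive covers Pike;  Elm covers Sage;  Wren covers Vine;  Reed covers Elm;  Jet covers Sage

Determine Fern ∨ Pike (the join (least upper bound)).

Common upper bounds of {Fern, Pike}: Ash, Kite, Olive, Pike.
The least among these is Pike.

Pike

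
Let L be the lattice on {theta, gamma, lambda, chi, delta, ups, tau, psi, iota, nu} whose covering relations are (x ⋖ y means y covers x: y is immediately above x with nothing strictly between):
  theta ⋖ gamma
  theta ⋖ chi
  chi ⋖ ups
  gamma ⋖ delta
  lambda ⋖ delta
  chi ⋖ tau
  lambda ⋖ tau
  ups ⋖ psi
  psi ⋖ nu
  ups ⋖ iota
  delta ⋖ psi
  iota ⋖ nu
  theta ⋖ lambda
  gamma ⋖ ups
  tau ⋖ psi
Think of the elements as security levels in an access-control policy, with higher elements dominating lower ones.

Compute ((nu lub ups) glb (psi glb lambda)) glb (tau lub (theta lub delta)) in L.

lambda

nu ∨ ups = nu
psi ∧ lambda = lambda
nu ∧ lambda = lambda
theta ∨ delta = delta
tau ∨ delta = psi
lambda ∧ psi = lambda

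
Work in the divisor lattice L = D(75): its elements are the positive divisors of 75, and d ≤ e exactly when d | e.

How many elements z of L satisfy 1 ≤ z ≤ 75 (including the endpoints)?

The interval [1, 75] = {1, 15, 25, 3, 5, 75}, which has 6 elements.

6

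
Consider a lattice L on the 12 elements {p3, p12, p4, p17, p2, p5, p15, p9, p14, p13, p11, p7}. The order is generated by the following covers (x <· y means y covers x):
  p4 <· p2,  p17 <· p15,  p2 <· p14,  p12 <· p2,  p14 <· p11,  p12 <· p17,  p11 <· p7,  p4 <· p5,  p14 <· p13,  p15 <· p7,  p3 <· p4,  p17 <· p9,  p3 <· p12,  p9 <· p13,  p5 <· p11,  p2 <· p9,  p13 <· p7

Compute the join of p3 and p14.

Common upper bounds of {p3, p14}: p11, p13, p14, p7.
The least among these is p14.

p14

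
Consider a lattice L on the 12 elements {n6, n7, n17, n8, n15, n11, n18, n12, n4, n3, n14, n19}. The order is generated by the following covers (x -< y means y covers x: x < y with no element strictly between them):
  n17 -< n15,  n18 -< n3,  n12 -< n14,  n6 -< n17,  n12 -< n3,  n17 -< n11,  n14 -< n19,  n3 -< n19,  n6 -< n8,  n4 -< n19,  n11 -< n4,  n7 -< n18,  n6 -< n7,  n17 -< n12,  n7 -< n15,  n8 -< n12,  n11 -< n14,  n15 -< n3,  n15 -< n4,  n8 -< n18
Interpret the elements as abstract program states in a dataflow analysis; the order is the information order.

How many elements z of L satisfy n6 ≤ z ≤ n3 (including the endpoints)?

The interval [n6, n3] = {n12, n15, n17, n18, n3, n6, n7, n8}, which has 8 elements.

8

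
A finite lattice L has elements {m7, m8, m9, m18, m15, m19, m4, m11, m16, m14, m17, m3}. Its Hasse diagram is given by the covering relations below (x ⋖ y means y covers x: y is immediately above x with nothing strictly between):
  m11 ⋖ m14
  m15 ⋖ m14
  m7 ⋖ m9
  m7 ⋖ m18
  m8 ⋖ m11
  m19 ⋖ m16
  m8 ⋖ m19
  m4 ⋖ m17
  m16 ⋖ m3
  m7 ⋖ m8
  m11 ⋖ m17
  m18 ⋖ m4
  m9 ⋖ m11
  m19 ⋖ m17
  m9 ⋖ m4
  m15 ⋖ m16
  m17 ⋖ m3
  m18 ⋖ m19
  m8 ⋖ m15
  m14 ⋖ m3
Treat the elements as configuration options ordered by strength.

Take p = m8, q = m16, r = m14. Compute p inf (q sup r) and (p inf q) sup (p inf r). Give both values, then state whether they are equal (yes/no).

q sup r = m3, so p inf (q sup r) = m8 inf m3 = m8.
p inf q = m8 and p inf r = m8, so (p inf q) sup (p inf r) = m8 sup m8 = m8.
Equal: yes.

m8; m8; yes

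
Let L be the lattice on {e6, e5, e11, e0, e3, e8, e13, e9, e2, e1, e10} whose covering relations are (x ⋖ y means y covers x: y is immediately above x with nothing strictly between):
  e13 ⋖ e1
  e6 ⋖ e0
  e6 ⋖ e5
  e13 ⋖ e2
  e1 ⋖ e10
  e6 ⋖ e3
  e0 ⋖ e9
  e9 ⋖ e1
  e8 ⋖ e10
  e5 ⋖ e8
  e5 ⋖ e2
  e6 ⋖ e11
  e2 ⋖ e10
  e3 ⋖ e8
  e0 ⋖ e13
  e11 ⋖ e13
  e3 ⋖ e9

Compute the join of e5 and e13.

Common upper bounds of {e5, e13}: e10, e2.
The least among these is e2.

e2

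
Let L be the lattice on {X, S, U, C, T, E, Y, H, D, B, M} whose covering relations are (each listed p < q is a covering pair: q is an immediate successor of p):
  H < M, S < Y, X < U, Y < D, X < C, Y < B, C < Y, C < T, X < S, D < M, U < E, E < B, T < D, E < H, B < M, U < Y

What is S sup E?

B

Common upper bounds of {S, E}: B, M.
The least among these is B.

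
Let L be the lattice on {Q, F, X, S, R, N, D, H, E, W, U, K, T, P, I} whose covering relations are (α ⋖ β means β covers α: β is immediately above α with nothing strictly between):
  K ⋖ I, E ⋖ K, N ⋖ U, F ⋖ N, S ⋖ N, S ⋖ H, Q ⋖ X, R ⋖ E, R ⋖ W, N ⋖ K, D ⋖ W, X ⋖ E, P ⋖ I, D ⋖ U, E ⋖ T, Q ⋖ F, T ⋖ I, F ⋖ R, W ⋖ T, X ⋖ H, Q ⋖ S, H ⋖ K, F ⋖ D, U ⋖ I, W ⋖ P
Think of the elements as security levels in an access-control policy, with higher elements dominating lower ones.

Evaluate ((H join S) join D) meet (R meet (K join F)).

H ∨ S = H
H ∨ D = I
K ∨ F = K
R ∧ K = R
I ∧ R = R

R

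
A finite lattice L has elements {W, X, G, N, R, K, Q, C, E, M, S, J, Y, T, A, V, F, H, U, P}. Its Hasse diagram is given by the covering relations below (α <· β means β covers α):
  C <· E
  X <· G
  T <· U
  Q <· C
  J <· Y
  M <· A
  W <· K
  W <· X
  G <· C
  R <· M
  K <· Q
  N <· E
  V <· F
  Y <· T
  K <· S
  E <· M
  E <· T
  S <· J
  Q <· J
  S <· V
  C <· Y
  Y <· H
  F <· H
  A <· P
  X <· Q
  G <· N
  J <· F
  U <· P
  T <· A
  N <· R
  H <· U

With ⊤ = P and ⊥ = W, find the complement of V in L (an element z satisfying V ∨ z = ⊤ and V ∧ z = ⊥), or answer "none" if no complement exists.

Need z with V ∨ z = P and V ∧ z = W.
Checking each element gives: R.

R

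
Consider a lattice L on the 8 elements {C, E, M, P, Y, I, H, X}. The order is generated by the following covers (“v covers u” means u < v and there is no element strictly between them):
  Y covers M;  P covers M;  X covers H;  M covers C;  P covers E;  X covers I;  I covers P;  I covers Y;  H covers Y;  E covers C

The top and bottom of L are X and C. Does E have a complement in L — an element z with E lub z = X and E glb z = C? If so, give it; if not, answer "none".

H

Need z with E ∨ z = X and E ∧ z = C.
Checking each element gives: H.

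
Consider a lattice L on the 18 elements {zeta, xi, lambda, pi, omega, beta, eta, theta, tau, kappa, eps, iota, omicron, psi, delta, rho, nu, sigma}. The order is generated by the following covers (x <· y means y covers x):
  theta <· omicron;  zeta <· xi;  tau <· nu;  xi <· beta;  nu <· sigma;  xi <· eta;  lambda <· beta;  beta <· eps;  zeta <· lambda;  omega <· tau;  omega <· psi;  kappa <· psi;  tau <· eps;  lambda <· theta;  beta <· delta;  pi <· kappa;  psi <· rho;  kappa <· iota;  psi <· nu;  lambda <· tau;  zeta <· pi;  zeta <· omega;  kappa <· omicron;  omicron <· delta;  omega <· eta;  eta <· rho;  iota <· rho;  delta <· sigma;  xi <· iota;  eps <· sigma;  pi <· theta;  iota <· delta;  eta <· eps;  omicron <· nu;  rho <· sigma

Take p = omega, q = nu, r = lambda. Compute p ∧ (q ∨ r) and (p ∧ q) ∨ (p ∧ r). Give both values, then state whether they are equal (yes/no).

q ∨ r = nu, so p ∧ (q ∨ r) = omega ∧ nu = omega.
p ∧ q = omega and p ∧ r = zeta, so (p ∧ q) ∨ (p ∧ r) = omega ∨ zeta = omega.
Equal: yes.

omega; omega; yes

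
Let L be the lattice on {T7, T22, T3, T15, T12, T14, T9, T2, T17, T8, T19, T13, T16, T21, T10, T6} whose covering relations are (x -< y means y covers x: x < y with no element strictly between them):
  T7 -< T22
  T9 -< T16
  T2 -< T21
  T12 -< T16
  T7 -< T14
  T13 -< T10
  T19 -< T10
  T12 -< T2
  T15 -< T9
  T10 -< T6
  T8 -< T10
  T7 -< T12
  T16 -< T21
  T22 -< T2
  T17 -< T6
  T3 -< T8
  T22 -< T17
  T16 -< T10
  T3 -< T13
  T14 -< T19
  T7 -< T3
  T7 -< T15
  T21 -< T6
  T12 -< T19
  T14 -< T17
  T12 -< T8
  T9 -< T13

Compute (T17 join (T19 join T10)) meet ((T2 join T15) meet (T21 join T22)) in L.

T21

T19 ∨ T10 = T10
T17 ∨ T10 = T6
T2 ∨ T15 = T21
T21 ∨ T22 = T21
T21 ∧ T21 = T21
T6 ∧ T21 = T21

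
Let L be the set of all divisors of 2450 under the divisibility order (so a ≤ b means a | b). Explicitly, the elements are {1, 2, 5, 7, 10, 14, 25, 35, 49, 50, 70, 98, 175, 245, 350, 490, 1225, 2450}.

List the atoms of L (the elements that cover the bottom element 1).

2, 5, 7

The atoms are exactly the elements that cover 1: 2, 5, 7.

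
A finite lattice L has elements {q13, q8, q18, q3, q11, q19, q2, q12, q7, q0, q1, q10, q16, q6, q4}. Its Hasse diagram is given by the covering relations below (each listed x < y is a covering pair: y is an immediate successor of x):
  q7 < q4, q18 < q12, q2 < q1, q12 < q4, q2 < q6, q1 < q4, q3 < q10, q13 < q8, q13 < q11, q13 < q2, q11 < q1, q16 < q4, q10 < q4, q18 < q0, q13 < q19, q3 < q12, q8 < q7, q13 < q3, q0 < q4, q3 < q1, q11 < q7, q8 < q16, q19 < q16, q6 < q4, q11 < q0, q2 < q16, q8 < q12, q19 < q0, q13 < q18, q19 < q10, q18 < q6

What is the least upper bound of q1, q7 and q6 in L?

q4

Common upper bounds of {q1, q7, q6}: q4.
The least among these is q4.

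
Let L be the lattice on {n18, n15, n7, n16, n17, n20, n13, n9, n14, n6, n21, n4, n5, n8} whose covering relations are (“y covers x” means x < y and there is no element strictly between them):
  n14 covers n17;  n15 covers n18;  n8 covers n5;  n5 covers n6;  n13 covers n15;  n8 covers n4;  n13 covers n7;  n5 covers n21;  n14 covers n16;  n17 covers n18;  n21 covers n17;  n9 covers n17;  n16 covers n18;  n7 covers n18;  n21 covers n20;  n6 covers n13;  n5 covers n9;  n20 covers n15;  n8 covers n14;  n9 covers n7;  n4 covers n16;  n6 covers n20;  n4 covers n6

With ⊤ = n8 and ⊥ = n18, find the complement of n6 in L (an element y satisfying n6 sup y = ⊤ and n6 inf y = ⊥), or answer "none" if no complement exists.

n14

Need y with n6 ∨ y = n8 and n6 ∧ y = n18.
Checking each element gives: n14.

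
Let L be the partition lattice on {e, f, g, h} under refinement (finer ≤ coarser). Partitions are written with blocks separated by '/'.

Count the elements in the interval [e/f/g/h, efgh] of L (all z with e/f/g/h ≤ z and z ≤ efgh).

The interval [e/f/g/h, efgh] = {e/f/g/h, e/f/gh, e/fg/h, e/fgh, e/fh/g, ef/g/h, ef/gh, efg/h, efgh, efh/g, eg/f/h, eg/fh, egh/f, eh/f/g, eh/fg}, which has 15 elements.

15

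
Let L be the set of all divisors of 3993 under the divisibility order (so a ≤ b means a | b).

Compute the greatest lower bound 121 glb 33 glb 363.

Common lower bounds of {121, 33, 363}: 1, 11.
The greatest among these is 11.

11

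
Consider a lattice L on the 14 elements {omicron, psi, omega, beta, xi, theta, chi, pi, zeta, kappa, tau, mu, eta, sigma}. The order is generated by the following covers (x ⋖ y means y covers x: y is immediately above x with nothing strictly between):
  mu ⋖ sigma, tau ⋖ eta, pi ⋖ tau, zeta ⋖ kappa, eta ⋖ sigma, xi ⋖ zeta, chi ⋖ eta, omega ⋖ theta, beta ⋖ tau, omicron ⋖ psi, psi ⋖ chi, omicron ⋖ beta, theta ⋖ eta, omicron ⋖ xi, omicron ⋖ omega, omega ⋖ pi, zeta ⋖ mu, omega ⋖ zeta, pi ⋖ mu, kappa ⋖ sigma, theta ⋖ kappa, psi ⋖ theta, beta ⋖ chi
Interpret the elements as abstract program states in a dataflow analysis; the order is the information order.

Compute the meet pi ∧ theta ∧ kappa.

omega

Common lower bounds of {pi, theta, kappa}: omega, omicron.
The greatest among these is omega.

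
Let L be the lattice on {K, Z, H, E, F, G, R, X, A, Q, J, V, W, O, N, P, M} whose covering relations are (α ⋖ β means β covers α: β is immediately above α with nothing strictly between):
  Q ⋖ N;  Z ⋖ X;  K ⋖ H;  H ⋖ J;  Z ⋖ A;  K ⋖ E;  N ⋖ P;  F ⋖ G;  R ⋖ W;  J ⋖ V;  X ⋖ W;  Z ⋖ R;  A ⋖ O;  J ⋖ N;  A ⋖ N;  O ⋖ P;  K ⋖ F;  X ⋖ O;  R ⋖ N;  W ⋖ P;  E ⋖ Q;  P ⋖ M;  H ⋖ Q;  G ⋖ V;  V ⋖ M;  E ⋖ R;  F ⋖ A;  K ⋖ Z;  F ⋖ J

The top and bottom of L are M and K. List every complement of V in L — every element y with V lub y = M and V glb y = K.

E, R, W, X, Z

Need y with V ∨ y = M and V ∧ y = K.
Checking each element gives: E, R, W, X, Z.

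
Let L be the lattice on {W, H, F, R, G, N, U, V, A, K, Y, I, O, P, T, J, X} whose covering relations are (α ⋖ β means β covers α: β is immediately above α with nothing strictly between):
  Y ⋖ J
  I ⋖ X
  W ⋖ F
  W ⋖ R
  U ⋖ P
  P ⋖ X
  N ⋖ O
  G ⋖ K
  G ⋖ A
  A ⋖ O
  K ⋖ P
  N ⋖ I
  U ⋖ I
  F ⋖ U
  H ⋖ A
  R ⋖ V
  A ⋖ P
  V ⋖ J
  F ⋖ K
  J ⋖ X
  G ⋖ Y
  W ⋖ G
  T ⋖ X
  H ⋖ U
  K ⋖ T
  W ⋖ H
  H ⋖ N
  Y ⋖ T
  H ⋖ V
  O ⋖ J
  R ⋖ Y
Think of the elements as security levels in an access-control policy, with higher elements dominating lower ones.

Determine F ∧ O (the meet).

Common lower bounds of {F, O}: W.
The greatest among these is W.

W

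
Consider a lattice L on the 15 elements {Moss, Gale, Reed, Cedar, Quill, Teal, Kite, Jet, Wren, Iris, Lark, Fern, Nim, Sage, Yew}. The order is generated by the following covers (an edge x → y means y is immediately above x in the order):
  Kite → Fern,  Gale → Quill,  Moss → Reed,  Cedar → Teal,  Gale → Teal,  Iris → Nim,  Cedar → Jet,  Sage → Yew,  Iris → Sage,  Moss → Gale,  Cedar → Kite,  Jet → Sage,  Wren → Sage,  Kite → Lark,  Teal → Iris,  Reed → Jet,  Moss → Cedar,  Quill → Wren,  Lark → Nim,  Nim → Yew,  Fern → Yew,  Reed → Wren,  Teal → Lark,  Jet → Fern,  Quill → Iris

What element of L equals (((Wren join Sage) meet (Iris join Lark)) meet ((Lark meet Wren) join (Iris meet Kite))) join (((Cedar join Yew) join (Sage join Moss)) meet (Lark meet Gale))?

Wren ∨ Sage = Sage
Iris ∨ Lark = Nim
Sage ∧ Nim = Iris
Lark ∧ Wren = Gale
Iris ∧ Kite = Cedar
Gale ∨ Cedar = Teal
Iris ∧ Teal = Teal
Cedar ∨ Yew = Yew
Sage ∨ Moss = Sage
Yew ∨ Sage = Yew
Lark ∧ Gale = Gale
Yew ∧ Gale = Gale
Teal ∨ Gale = Teal

Teal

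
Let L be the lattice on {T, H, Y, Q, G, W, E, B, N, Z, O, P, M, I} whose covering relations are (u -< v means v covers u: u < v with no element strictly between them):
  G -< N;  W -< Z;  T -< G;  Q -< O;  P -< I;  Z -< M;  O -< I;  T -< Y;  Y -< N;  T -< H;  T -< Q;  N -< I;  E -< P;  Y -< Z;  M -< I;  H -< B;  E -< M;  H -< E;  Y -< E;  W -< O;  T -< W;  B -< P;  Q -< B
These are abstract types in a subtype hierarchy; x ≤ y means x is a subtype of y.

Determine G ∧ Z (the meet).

Common lower bounds of {G, Z}: T.
The greatest among these is T.

T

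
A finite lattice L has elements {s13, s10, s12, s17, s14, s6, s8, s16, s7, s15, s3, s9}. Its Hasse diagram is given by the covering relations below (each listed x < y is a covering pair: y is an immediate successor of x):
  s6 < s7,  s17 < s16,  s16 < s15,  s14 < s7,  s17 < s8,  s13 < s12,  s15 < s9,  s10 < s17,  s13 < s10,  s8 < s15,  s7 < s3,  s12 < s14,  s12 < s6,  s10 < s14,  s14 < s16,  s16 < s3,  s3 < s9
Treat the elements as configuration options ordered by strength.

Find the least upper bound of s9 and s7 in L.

Common upper bounds of {s9, s7}: s9.
The least among these is s9.

s9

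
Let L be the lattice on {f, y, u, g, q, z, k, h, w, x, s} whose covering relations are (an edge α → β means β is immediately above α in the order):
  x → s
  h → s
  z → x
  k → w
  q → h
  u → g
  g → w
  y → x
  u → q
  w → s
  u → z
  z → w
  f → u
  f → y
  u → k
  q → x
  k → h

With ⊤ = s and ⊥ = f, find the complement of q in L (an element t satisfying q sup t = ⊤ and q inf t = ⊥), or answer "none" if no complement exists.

For every candidate t, either q ∨ t ≠ s or q ∧ t ≠ f; no complement exists.

none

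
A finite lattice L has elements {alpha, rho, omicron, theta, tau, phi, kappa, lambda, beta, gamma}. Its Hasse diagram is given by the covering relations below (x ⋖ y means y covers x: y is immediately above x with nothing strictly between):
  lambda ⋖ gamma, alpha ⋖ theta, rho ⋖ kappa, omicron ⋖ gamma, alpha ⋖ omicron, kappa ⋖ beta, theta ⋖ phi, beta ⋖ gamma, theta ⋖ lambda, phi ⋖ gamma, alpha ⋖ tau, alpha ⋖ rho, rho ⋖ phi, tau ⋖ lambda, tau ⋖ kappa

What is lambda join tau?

lambda

Common upper bounds of {lambda, tau}: gamma, lambda.
The least among these is lambda.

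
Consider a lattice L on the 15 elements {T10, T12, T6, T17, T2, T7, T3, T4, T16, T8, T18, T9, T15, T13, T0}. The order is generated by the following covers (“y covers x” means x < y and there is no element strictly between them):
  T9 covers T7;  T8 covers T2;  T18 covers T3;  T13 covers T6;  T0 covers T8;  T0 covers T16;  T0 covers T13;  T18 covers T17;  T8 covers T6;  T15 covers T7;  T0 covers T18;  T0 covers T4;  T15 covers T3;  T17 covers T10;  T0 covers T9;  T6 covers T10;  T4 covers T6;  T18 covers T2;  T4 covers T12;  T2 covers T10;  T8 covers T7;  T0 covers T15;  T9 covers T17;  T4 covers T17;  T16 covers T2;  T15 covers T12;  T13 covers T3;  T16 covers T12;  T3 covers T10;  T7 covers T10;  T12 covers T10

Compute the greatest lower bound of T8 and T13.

T6

Common lower bounds of {T8, T13}: T10, T6.
The greatest among these is T6.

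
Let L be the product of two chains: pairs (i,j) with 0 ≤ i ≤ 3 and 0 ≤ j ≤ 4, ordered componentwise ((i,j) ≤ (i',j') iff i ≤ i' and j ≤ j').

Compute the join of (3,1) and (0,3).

In a product of chains, the join is componentwise max, giving (3,3).

(3,3)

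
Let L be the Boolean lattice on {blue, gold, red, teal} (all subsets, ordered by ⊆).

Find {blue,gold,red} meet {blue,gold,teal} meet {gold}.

Common lower bounds of {{blue,gold,red}, {blue,gold,teal}, {gold}}: {gold}, ∅.
The greatest among these is {gold}.

{gold}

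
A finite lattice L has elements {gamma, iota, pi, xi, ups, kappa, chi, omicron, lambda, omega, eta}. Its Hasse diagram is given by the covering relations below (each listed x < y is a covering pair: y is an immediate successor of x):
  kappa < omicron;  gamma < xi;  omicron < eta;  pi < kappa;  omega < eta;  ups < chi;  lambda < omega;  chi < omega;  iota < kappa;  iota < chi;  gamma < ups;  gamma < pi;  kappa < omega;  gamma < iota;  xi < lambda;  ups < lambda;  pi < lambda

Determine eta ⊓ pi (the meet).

Common lower bounds of {eta, pi}: gamma, pi.
The greatest among these is pi.

pi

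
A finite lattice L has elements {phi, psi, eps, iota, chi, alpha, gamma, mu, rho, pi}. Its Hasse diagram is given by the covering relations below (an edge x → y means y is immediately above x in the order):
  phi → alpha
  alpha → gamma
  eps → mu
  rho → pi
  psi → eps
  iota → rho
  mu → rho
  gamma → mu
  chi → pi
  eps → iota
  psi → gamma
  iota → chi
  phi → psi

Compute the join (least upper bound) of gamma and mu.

Common upper bounds of {gamma, mu}: mu, pi, rho.
The least among these is mu.

mu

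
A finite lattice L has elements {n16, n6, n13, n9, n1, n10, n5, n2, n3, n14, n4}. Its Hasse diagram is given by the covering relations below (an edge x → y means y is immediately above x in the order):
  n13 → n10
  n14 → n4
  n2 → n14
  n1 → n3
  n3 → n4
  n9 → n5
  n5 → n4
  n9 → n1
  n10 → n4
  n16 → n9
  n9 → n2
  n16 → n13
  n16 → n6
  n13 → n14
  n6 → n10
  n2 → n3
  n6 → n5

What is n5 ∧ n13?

Common lower bounds of {n5, n13}: n16.
The greatest among these is n16.

n16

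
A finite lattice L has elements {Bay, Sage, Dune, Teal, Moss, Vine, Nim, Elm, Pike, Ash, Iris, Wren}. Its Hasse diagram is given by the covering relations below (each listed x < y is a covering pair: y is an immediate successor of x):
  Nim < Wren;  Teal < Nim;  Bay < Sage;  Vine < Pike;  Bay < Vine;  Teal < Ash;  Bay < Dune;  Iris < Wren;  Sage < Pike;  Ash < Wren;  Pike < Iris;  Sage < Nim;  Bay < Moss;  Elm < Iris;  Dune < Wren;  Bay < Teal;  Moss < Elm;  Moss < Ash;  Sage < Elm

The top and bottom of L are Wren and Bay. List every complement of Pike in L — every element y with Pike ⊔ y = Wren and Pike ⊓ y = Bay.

Need y with Pike ∨ y = Wren and Pike ∧ y = Bay.
Checking each element gives: Ash, Dune, Teal.

Ash, Dune, Teal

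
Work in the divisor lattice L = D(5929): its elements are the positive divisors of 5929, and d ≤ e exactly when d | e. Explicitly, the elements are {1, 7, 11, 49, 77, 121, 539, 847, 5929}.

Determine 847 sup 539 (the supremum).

5929

Common upper bounds of {847, 539}: 5929.
The least among these is 5929.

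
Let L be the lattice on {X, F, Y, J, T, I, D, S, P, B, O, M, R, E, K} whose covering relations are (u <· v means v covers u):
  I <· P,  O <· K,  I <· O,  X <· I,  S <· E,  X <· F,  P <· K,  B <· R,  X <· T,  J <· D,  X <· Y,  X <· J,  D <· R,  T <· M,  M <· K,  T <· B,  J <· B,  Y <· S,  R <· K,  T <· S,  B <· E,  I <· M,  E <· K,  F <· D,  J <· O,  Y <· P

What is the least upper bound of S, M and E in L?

Common upper bounds of {S, M, E}: K.
The least among these is K.

K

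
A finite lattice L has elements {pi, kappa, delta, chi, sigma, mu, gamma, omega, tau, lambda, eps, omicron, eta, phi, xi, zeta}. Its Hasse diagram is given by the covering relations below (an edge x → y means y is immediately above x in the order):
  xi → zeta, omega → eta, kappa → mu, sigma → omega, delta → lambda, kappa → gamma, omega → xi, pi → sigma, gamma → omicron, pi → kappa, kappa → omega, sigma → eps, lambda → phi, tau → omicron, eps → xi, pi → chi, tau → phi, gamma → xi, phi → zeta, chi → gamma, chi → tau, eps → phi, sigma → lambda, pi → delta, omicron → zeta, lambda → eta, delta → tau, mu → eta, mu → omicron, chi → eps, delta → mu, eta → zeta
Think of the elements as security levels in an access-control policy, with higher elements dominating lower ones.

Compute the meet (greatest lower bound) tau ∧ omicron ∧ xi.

Common lower bounds of {tau, omicron, xi}: chi, pi.
The greatest among these is chi.

chi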